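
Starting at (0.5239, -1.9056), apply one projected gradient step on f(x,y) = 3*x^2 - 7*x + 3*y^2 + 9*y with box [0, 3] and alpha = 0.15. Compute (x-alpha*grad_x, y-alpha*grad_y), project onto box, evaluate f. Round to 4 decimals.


Step 1: Compute gradient at (0.5239, -1.9056).
grad_x = 2*3*0.5239 - 7 = -3.8566
grad_y = 2*3*-1.9056 + 9 = -2.4336
Step 2: Gradient step.
x_raw = 0.5239 - 0.15*-3.8566 = 1.1024
y_raw = -1.9056 - 0.15*-2.4336 = -1.5406
Step 3: Project onto [0, 3].
x_proj = clip(1.1024) = 1.1024
y_proj = clip(-1.5406) = 0.0
Step 4: Evaluate f.
f(1.1024, 0.0) = -4.0709


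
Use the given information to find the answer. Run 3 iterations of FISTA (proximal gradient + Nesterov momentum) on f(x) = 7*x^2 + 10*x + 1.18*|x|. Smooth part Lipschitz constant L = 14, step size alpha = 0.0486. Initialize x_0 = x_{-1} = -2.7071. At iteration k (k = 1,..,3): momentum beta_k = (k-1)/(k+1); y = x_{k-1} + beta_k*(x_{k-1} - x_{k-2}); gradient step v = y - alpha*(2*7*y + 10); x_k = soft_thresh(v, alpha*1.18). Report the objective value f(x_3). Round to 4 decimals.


FISTA on f(x) = 7*x^2 + 10*x + 1.18*|x|
L = 14, alpha = 0.0486
Iteration 1: beta = 0.0, y = -2.7071 + 0.0*(-2.7071 + 2.7071) = -2.7071
  grad(y) = -27.8994, v = y - alpha*grad = -1.3512
  prox(v) = soft_thresh(-1.3512, 0.0573) = -1.2938
Iteration 2: beta = 0.3333, y = -1.2938 + 0.3333*(-1.2938 + 2.7071) = -0.8228
  grad(y) = -1.5186, v = y - alpha*grad = -0.749
  prox(v) = soft_thresh(-0.749, 0.0573) = -0.6916
Iteration 3: beta = 0.5, y = -0.6916 + 0.5*(-0.6916 + 1.2938) = -0.3905
  grad(y) = 4.5332, v = y - alpha*grad = -0.6108
  prox(v) = soft_thresh(-0.6108, 0.0573) = -0.5535
f(x_3) = 7*(-0.5535)^2 + 10*(-0.5535) + 1.18*|-0.5535| = -2.7373


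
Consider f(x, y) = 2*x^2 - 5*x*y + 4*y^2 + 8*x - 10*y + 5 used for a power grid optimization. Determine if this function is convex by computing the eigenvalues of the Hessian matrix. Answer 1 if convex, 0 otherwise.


The Hessian of f(x,y) = 2*x^2 - 5*x*y + 4*y^2 + 8*x - 10*y + 5 is:
H = [[4, -5], [-5, 8]]
Trace = 4 + 8 = 12
Determinant = 4*8 - (-5)^2 = 7
Discriminant = (12)^2 - 4*7 = 116.0
Eigenvalues: lambda_1 = 0.6148, lambda_2 = 11.3852
The function is convex.

1


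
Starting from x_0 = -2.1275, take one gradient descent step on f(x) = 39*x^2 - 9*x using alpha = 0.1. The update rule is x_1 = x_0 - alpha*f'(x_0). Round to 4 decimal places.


We compute the gradient at x_0 and apply the update.
f'(x) = 78*x - 9
f'(-2.1275) = 78*-2.1275 - 9 = -174.945
x_1 = -2.1275 - 0.1*-174.945 = 15.367


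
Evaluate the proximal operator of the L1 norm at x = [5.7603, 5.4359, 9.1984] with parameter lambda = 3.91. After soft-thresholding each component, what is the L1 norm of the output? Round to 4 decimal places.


Soft-thresholding with lambda = 3.91:
prox(5.7603) = sign(5.7603)*max(|5.7603| - 3.91, 0) = 1.8503
prox(5.4359) = sign(5.4359)*max(|5.4359| - 3.91, 0) = 1.5259
prox(9.1984) = sign(9.1984)*max(|9.1984| - 3.91, 0) = 5.2884
prox(x) = [1.8503, 1.5259, 5.2884]
||prox(x)||_1 = 1.8503 + 1.5259 + 5.2884 = 8.6646


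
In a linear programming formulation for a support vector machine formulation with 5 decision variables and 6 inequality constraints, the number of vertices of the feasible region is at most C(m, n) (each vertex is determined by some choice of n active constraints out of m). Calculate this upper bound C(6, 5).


Each vertex corresponds to some choice of n active constraints out of m, so the number of vertices is at most C(m, n) = m! / (n!(m-n)!).
m = 6, n = 5
Numerator: 6 * 5 * 4 * 3 * 2
Denominator: 5! = 120
C(6, 5) = 6


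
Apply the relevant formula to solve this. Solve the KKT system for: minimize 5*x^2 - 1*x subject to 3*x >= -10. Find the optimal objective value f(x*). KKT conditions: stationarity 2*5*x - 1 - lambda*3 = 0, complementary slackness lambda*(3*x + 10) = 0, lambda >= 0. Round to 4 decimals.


Step 1: Try lambda = 0 (constraint inactive).
Stationarity: 2*5*x - 1 = 0
x* = 1/(2*5) = 0.1
Check constraint: 3*0.1 = 0.3 >= -10 -- satisfied.
Step 2: Compute optimal value.
f(x*) = 5*0.1^2 - 1*0.1 = -0.05


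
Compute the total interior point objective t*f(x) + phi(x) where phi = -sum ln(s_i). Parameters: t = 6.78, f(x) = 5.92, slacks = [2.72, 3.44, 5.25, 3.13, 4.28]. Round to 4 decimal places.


Step 1: Compute log-barrier.
ln values: [1.0006, 1.2355, 1.6582, 1.141, 1.454]
phi = -(1.0006 + 1.2355 + 1.6582 + 1.141 + 1.454) = -6.4893
Step 2: Compute augmented objective.
t*f(x) = 6.78*5.92 = 40.1376
Total = 40.1376 - 6.4893 = 33.6483


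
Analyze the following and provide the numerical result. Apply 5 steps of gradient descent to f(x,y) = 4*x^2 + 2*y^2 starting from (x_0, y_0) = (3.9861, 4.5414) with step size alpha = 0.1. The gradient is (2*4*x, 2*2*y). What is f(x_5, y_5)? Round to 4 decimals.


Gradient descent on f(x,y) = 4*x^2 + 2*y^2.
Starting point: (3.9861, 4.5414), alpha = 0.1
Step 1: grad_x = 2*4*3.9861 = 31.8888, grad_y = 2*2*4.5414 = 18.1656
  x_1 = 3.9861 - 0.1*31.8888 = 0.7972
  y_1 = 4.5414 - 0.1*18.1656 = 2.7248
Step 2: grad_x = 2*4*0.7972 = 6.3778, grad_y = 2*2*2.7248 = 10.8994
  x_2 = 0.7972 - 0.1*6.3778 = 0.1594
  y_2 = 2.7248 - 0.1*10.8994 = 1.6349
Step 3: grad_x = 2*4*0.1594 = 1.2756, grad_y = 2*2*1.6349 = 6.5396
  x_3 = 0.1594 - 0.1*1.2756 = 0.0319
  y_3 = 1.6349 - 0.1*6.5396 = 0.9809
Step 4: grad_x = 2*4*0.0319 = 0.2551, grad_y = 2*2*0.9809 = 3.9238
  x_4 = 0.0319 - 0.1*0.2551 = 0.0064
  y_4 = 0.9809 - 0.1*3.9238 = 0.5886
Step 5: grad_x = 2*4*0.0064 = 0.051, grad_y = 2*2*0.5886 = 2.3543
  x_5 = 0.0064 - 0.1*0.051 = 0.0013
  y_5 = 0.5886 - 0.1*2.3543 = 0.3531
f(0.0013, 0.3531) = 4*0.0013^2 + 2*0.3531^2 = 0.2494


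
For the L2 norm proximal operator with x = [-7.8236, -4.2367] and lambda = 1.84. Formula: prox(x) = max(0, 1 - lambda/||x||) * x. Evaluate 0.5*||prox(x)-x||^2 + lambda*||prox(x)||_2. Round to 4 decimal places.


Step 1: Compute ||x||.
||x|| = 8.8971
Step 2: Compute scaling factor.
scale = max(0, 1 - 1.84/8.8971) = 0.7932
Step 3: prox(x) = [-6.2056, -3.3605]
||prox(x)|| = 7.0571
Step 4: Proximal objective.
0.5*||prox-x||^2 = 1.6928
lambda*||prox|| = 12.9851
Total = 14.6779


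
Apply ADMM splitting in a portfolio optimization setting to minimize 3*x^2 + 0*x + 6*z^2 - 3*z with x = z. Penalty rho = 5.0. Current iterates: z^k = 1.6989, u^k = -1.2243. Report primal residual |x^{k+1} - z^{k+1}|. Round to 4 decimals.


ADMM iteration with rho = 5.0, z^k = 1.6989, u^k = -1.2243
Step 1: x-update.
Minimize 3*x^2 + 0*x + (5.0/2)*(x - 1.6989 - 1.2243)^2
FOC: (2*3 + 5.0)*x = 0 + 5.0*(1.6989 + 1.2243)
x^{k+1} = 1.3287
Step 2: z-update.
Minimize 6*z^2 - 3*z + (5.0/2)*(1.3287 - z - 1.2243)^2
FOC: (2*6 + 5.0)*z = 3 + 5.0*(1.3287 - 1.2243)
z^{k+1} = 0.2072
Step 3: u-update.
u^{k+1} = -1.2243 + 1.3287 - 0.2072 = -0.1028
Step 4: Primal residual = |1.3287 - 0.2072| = 1.1215


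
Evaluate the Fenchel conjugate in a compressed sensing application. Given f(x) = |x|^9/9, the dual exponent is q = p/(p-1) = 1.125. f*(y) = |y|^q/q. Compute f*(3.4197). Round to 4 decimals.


The conjugate exponent q satisfies 1/p + 1/q = 1.
p = 9, so q = 9/(9 - 1) = 1.125
|y|^q = 3.4197^1.125 = 3.9878
f*(3.4197) = 3.9878 / 1.125 = 3.5447


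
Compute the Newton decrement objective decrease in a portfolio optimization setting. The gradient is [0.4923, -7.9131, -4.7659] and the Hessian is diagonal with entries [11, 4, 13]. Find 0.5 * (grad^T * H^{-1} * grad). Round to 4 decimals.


Step 1: H is diagonal, so H^(-1) * g = [0.0448, -1.9783, -0.3666].
Step 2: g^T H^(-1) g = sum_i g_i^2 / H_ii
  = (0.4923)^2/11 + (-7.9131)^2/4 + (-4.7659)^2/13
  = 0.022 + 15.6543 + 1.7472 = 17.4235
Step 3: Objective decrease = 0.5 * g^T H^(-1) g = 8.7118


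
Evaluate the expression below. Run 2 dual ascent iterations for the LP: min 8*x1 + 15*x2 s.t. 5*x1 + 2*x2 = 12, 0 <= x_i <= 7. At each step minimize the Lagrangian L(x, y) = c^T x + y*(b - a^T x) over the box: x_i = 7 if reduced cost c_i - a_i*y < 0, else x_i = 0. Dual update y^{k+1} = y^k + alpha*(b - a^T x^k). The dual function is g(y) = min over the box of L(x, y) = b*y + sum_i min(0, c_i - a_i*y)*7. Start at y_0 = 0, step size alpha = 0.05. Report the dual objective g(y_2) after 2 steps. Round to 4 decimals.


Dual ascent for LP: min 8*x1 + 15*x2, 5*x1 + 2*x2 = 12, 0 <= x_i <= 7
Step 1: y^k = 0.0, reduced costs: (8.0, 15.0)
  x^k = (0.0, 0.0), subgradient = b - a^T x = 12.0
  y^{k+1} = 0.0 + 0.05*12.0 = 0.6
Step 2: y^k = 0.6, reduced costs: (5.0, 13.8)
  x^k = (0.0, 0.0), subgradient = b - a^T x = 12.0
  y^{k+1} = 0.6 + 0.05*12.0 = 1.2
Dual objective at y_2 = 1.2: reduced costs (2.0, 12.6), box minimizer x = (0.0, 0.0)
g(y_2) = b*y + (c1 - a1*y)*x1 + (c2 - a2*y)*x2 = 12*1.2 + 2.0*0.0 + 12.6*0.0 = 14.4 + 0.0 + 0.0 = 14.4


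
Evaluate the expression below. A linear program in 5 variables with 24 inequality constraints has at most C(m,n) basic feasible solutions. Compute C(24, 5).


Each vertex corresponds to some choice of n active constraints out of m, so the number of vertices is at most C(m, n) = m! / (n!(m-n)!).
m = 24, n = 5
Numerator: 24 * 23 * 22 * 21 * 20
Denominator: 5! = 120
C(24, 5) = 42504


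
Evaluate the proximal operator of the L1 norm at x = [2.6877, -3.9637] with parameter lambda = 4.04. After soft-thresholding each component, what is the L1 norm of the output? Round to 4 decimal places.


Soft-thresholding with lambda = 4.04:
prox(2.6877) = sign(2.6877)*max(|2.6877| - 4.04, 0) = 0.0
prox(-3.9637) = sign(-3.9637)*max(|-3.9637| - 4.04, 0) = 0.0
prox(x) = [0.0, 0.0]
||prox(x)||_1 = 0.0 + 0.0 = 0.0


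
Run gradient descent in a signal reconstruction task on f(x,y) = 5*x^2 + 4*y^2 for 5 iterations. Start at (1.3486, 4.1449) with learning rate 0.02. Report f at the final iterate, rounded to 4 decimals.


Gradient descent on f(x,y) = 5*x^2 + 4*y^2.
Starting point: (1.3486, 4.1449), alpha = 0.02
Step 1: grad_x = 2*5*1.3486 = 13.486, grad_y = 2*4*4.1449 = 33.1592
  x_1 = 1.3486 - 0.02*13.486 = 1.0789
  y_1 = 4.1449 - 0.02*33.1592 = 3.4817
Step 2: grad_x = 2*5*1.0789 = 10.7888, grad_y = 2*4*3.4817 = 27.8537
  x_2 = 1.0789 - 0.02*10.7888 = 0.8631
  y_2 = 3.4817 - 0.02*27.8537 = 2.9246
Step 3: grad_x = 2*5*0.8631 = 8.631, grad_y = 2*4*2.9246 = 23.3971
  x_3 = 0.8631 - 0.02*8.631 = 0.6905
  y_3 = 2.9246 - 0.02*23.3971 = 2.4567
Step 4: grad_x = 2*5*0.6905 = 6.9048, grad_y = 2*4*2.4567 = 19.6536
  x_4 = 0.6905 - 0.02*6.9048 = 0.5524
  y_4 = 2.4567 - 0.02*19.6536 = 2.0636
Step 5: grad_x = 2*5*0.5524 = 5.5239, grad_y = 2*4*2.0636 = 16.509
  x_5 = 0.5524 - 0.02*5.5239 = 0.4419
  y_5 = 2.0636 - 0.02*16.509 = 1.7334
f(0.4419, 1.7334) = 5*0.4419^2 + 4*1.7334^2 = 12.9958


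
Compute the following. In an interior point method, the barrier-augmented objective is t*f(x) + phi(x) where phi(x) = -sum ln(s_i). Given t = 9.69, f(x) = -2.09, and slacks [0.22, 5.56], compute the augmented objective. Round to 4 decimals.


Step 1: Compute log-barrier.
ln values: [-1.5141, 1.7156]
phi = -(-1.5141 + 1.7156) = -0.2015
Step 2: Compute augmented objective.
t*f(x) = 9.69*-2.09 = -20.2521
Total = -20.2521 - 0.2015 = -20.4536


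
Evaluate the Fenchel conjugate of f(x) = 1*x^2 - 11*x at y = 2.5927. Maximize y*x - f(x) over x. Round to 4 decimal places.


f*(y) = sup_x {y*x - a*x^2 - b*x} = sup_x {(y-b)*x - a*x^2}
FOC: (y - b) - 2a*x = 0 => x* = (y - b)/(2a)
x* = (2.5927 + 11)/(2*1) = 6.7964
f*(2.5927) = (y-b)^2/(4a) = (2.5927 + 11)^2/(4*1)
= 184.7615/4 = 46.1904


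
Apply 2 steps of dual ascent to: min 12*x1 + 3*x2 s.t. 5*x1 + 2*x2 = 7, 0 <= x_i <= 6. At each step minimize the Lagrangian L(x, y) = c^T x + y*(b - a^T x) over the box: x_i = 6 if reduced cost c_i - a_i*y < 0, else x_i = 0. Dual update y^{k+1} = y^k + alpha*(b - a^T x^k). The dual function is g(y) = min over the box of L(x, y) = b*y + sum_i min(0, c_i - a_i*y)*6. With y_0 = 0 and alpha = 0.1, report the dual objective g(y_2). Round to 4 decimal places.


Dual ascent for LP: min 12*x1 + 3*x2, 5*x1 + 2*x2 = 7, 0 <= x_i <= 6
Step 1: y^k = 0.0, reduced costs: (12.0, 3.0)
  x^k = (0.0, 0.0), subgradient = b - a^T x = 7.0
  y^{k+1} = 0.0 + 0.1*7.0 = 0.7
Step 2: y^k = 0.7, reduced costs: (8.5, 1.6)
  x^k = (0.0, 0.0), subgradient = b - a^T x = 7.0
  y^{k+1} = 0.7 + 0.1*7.0 = 1.4
Dual objective at y_2 = 1.4: reduced costs (5.0, 0.2), box minimizer x = (0.0, 0.0)
g(y_2) = b*y + (c1 - a1*y)*x1 + (c2 - a2*y)*x2 = 7*1.4 + 5.0*0.0 + 0.2*0.0 = 9.8 + 0.0 + 0.0 = 9.8


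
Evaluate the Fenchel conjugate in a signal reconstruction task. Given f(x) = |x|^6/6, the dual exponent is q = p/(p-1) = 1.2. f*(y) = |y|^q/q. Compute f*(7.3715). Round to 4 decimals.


The conjugate exponent q satisfies 1/p + 1/q = 1.
p = 6, so q = 6/(6 - 1) = 1.2
|y|^q = 7.3715^1.2 = 10.9918
f*(7.3715) = 10.9918 / 1.2 = 9.1598


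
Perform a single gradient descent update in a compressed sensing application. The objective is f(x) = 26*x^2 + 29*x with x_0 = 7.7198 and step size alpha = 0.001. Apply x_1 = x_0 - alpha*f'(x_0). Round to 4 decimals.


We compute the gradient at x_0 and apply the update.
f'(x) = 52*x + 29
f'(7.7198) = 52*7.7198 + 29 = 430.4296
x_1 = 7.7198 - 0.001*430.4296 = 7.2894


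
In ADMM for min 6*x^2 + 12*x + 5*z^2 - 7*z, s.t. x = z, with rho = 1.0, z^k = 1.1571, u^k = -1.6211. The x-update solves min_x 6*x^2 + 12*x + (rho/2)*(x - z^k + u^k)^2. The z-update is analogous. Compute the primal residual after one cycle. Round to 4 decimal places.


ADMM iteration with rho = 1.0, z^k = 1.1571, u^k = -1.6211
Step 1: x-update.
Minimize 6*x^2 + 12*x + (1.0/2)*(x - 1.1571 - 1.6211)^2
FOC: (2*6 + 1.0)*x = -12 + 1.0*(1.1571 + 1.6211)
x^{k+1} = -0.7094
Step 2: z-update.
Minimize 5*z^2 - 7*z + (1.0/2)*(-0.7094 - z - 1.6211)^2
FOC: (2*5 + 1.0)*z = 7 + 1.0*(-0.7094 - 1.6211)
z^{k+1} = 0.4245
Step 3: u-update.
u^{k+1} = -1.6211 - 0.7094 - 0.4245 = -2.755
Step 4: Primal residual = |-0.7094 - 0.4245| = 1.1339


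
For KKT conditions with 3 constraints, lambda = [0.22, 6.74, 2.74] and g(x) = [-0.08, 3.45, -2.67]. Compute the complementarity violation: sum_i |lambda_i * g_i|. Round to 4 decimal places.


KKT complementary slackness check:
lambda_1 * g_1 = 0.22 * -0.08 = -0.0176
lambda_2 * g_2 = 6.74 * 3.45 = 23.253
lambda_3 * g_3 = 2.74 * -2.67 = -7.3158
Total violation = 0.0176 + 23.253 + 7.3158 = 30.5864


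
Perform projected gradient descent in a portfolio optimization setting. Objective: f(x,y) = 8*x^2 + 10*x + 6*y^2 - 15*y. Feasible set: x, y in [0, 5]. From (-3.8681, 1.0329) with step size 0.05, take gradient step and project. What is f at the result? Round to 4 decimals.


Step 1: Compute gradient at (-3.8681, 1.0329).
grad_x = 2*8*-3.8681 + 10 = -51.8896
grad_y = 2*6*1.0329 - 15 = -2.6052
Step 2: Gradient step.
x_raw = -3.8681 - 0.05*-51.8896 = -1.2736
y_raw = 1.0329 - 0.05*-2.6052 = 1.1632
Step 3: Project onto [0, 5].
x_proj = clip(-1.2736) = 0.0
y_proj = clip(1.1632) = 1.1632
Step 4: Evaluate f.
f(0.0, 1.1632) = -9.3298


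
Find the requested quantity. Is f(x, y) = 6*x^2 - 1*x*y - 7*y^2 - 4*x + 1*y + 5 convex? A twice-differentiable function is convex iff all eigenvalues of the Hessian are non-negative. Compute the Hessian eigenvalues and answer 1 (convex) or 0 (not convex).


The Hessian of f(x,y) = 6*x^2 - 1*x*y - 7*y^2 - 4*x + 1*y + 5 is:
H = [[12, -1], [-1, -14]]
Trace = 12 - 14 = -2
Determinant = 12*-14 - (-1)^2 = -169
Discriminant = (-2)^2 - 4*-169 = 680.0
Eigenvalues: lambda_1 = -14.0384, lambda_2 = 12.0384
The function is not convex.

0


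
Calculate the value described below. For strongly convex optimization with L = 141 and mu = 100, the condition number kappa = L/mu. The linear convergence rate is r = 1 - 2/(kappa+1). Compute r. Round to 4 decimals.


Step 1: Compute the condition number.
kappa = L/mu = 141/100 = 1.41
Step 2: Compute the convergence rate.
r = 1 - 2/(kappa + 1) = 1 - 2*mu/(L + mu) = (L - mu)/(L + mu) = 41/241 = 0.1701


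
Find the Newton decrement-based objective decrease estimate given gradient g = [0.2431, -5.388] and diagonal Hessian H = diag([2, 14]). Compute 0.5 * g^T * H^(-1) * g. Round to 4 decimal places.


Step 1: H is diagonal, so H^(-1) * g = [0.1216, -0.3849].
Step 2: g^T H^(-1) g = sum_i g_i^2 / H_ii
  = (0.2431)^2/2 + (-5.388)^2/14
  = 0.0295 + 2.0736 = 2.1032
Step 3: Objective decrease = 0.5 * g^T H^(-1) g = 1.0516


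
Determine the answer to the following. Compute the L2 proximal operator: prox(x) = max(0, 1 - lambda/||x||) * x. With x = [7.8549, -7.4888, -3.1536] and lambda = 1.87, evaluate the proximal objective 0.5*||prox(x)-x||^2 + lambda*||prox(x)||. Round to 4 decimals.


Step 1: Compute ||x||.
||x|| = 11.3016
Step 2: Compute scaling factor.
scale = max(0, 1 - 1.87/11.3016) = 0.8345
Step 3: prox(x) = [6.5552, -6.2497, -2.6318]
||prox(x)|| = 9.4316
Step 4: Proximal objective.
0.5*||prox-x||^2 = 1.7485
lambda*||prox|| = 17.6371
Total = 19.3856


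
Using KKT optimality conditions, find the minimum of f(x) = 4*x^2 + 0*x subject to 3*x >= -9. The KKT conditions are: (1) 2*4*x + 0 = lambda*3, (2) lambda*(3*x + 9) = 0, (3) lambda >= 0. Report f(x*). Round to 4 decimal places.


Step 1: Try lambda = 0 (constraint inactive).
Stationarity: 2*4*x + 0 = 0
x* = 0/(2*4) = 0.0
Check constraint: 3*0.0 = 0.0 >= -9 -- satisfied.
Step 2: Compute optimal value.
f(x*) = 4*0.0^2 + 0*0.0 = 0.0


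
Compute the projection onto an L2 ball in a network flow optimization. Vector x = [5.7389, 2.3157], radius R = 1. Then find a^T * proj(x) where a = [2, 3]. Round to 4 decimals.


Step 1: Compute ||x|| (intermediates to 6 decimals).
||x|| = sqrt(5.7389^2 + 2.3157^2) = 6.188493
Step 2: Project.
Since ||x|| > R, scale = R/||x|| = 1/6.188493 = 0.16159, proj(x) = scale * x
proj(x) = [0.927349, 0.374194]
Step 3: Dot product.
a^T * proj(x) = 2*0.927349 + 3*0.374194 = 2.9773


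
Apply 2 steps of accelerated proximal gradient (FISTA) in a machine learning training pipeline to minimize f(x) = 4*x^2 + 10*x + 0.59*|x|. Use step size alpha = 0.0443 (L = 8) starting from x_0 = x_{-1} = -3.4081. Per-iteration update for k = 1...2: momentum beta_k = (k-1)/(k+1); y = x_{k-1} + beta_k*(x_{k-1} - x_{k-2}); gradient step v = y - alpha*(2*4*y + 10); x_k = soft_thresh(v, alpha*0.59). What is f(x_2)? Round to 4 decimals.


FISTA on f(x) = 4*x^2 + 10*x + 0.59*|x|
L = 8, alpha = 0.0443
Iteration 1: beta = 0.0, y = -3.4081 + 0.0*(-3.4081 + 3.4081) = -3.4081
  grad(y) = -17.2648, v = y - alpha*grad = -2.6433
  prox(v) = soft_thresh(-2.6433, 0.0261) = -2.6171
Iteration 2: beta = 0.3333, y = -2.6171 + 0.3333*(-2.6171 + 3.4081) = -2.3535
  grad(y) = -8.8278, v = y - alpha*grad = -1.9624
  prox(v) = soft_thresh(-1.9624, 0.0261) = -1.9363
f(x_2) = 4*(-1.9363)^2 + 10*(-1.9363) + 0.59*|-1.9363| = -3.2238


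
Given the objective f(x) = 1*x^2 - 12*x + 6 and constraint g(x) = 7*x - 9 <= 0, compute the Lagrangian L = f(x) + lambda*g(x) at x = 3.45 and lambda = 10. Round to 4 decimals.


Step 1: Evaluate f(x).
f(3.45) = 1*3.45^2 - 12*3.45 + 6 = -23.4975
Step 2: Evaluate g(x).
g(3.45) = 7*3.45 - 9 = 15.15
Step 3: Compute Lagrangian.
L = -23.4975 + 10*15.15 = 128.0025


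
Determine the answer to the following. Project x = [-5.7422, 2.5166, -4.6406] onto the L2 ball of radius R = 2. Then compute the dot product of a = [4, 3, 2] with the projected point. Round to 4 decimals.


Step 1: Compute ||x|| (intermediates to 6 decimals).
||x|| = sqrt((-5.7422)^2 + 2.5166^2 + (-4.6406)^2) = 7.800084
Step 2: Project.
Since ||x|| > R, scale = R/||x|| = 2/7.800084 = 0.256407, proj(x) = scale * x
proj(x) = [-1.47234, 0.645274, -1.189882]
Step 3: Dot product.
a^T * proj(x) = 4*(-1.47234) + 3*0.645274 + 2*(-1.189882) = -6.3333


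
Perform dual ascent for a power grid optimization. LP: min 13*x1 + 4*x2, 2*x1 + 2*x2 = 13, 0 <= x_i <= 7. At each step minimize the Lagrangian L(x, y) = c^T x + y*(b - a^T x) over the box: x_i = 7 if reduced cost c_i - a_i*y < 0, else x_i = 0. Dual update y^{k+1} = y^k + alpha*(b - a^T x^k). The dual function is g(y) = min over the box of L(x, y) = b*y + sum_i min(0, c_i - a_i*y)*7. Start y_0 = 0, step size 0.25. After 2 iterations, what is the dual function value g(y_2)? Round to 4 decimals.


Dual ascent for LP: min 13*x1 + 4*x2, 2*x1 + 2*x2 = 13, 0 <= x_i <= 7
Step 1: y^k = 0.0, reduced costs: (13.0, 4.0)
  x^k = (0.0, 0.0), subgradient = b - a^T x = 13.0
  y^{k+1} = 0.0 + 0.25*13.0 = 3.25
Step 2: y^k = 3.25, reduced costs: (6.5, -2.5)
  x^k = (0.0, 7.0), subgradient = b - a^T x = -1.0
  y^{k+1} = 3.25 + 0.25*-1.0 = 3.0
Dual objective at y_2 = 3.0: reduced costs (7.0, -2.0), box minimizer x = (0.0, 7.0)
g(y_2) = b*y + (c1 - a1*y)*x1 + (c2 - a2*y)*x2 = 13*3.0 + 7.0*0.0 + (-2.0)*7.0 = 39.0 + 0.0 - 14.0 = 25.0


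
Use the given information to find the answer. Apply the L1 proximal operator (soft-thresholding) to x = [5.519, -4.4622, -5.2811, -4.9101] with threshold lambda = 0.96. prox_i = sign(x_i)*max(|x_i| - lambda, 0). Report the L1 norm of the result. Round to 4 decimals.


Soft-thresholding with lambda = 0.96:
prox(5.519) = sign(5.519)*max(|5.519| - 0.96, 0) = 4.559
prox(-4.4622) = sign(-4.4622)*max(|-4.4622| - 0.96, 0) = -3.5022
prox(-5.2811) = sign(-5.2811)*max(|-5.2811| - 0.96, 0) = -4.3211
prox(-4.9101) = sign(-4.9101)*max(|-4.9101| - 0.96, 0) = -3.9501
prox(x) = [4.559, -3.5022, -4.3211, -3.9501]
||prox(x)||_1 = 4.559 + 3.5022 + 4.3211 + 3.9501 = 16.3324


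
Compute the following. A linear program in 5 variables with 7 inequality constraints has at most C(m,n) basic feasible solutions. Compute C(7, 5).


Each vertex corresponds to some choice of n active constraints out of m, so the number of vertices is at most C(m, n) = m! / (n!(m-n)!).
m = 7, n = 5
Numerator: 7 * 6 * 5 * 4 * 3
Denominator: 5! = 120
C(7, 5) = 21


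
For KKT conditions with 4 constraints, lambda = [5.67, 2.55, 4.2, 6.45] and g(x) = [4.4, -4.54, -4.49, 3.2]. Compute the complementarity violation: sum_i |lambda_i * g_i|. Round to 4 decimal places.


KKT complementary slackness check:
lambda_1 * g_1 = 5.67 * 4.4 = 24.948
lambda_2 * g_2 = 2.55 * -4.54 = -11.577
lambda_3 * g_3 = 4.2 * -4.49 = -18.858
lambda_4 * g_4 = 6.45 * 3.2 = 20.64
Total violation = 24.948 + 11.577 + 18.858 + 20.64 = 76.023


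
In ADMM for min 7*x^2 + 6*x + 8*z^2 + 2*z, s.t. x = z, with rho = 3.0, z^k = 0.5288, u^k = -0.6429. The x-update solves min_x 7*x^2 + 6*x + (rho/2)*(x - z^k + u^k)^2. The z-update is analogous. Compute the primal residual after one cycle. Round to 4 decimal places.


ADMM iteration with rho = 3.0, z^k = 0.5288, u^k = -0.6429
Step 1: x-update.
Minimize 7*x^2 + 6*x + (3.0/2)*(x - 0.5288 - 0.6429)^2
FOC: (2*7 + 3.0)*x = -6 + 3.0*(0.5288 + 0.6429)
x^{k+1} = -0.1462
Step 2: z-update.
Minimize 8*z^2 + 2*z + (3.0/2)*(-0.1462 - z - 0.6429)^2
FOC: (2*8 + 3.0)*z = -2 + 3.0*(-0.1462 - 0.6429)
z^{k+1} = -0.2299
Step 3: u-update.
u^{k+1} = -0.6429 - 0.1462 + 0.2299 = -0.5592
Step 4: Primal residual = |-0.1462 + 0.2299| = 0.0837


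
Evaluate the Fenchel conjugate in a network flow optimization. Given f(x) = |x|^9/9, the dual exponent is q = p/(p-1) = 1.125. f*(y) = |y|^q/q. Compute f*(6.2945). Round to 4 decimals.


The conjugate exponent q satisfies 1/p + 1/q = 1.
p = 9, so q = 9/(9 - 1) = 1.125
|y|^q = 6.2945^1.125 = 7.9219
f*(6.2945) = 7.9219 / 1.125 = 7.0417


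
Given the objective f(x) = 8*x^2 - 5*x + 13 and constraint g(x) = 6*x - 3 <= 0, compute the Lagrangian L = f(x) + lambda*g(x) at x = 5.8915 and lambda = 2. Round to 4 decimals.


Step 1: Evaluate f(x).
f(5.8915) = 8*5.8915^2 - 5*5.8915 + 13 = 261.2207
Step 2: Evaluate g(x).
g(5.8915) = 6*5.8915 - 3 = 32.349
Step 3: Compute Lagrangian.
L = 261.2207 + 2*32.349 = 325.9187


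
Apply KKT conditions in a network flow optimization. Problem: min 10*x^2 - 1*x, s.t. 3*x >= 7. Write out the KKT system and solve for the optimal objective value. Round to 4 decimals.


Step 1: Try lambda = 0 (constraint inactive).
x_unc = 1/(2*10) = 0.05
Check: 3*0.05 = 0.15 < 7 -- violated!
Step 2: Constraint must be active: 3*x = 7
x* = 7/3 = 2.3333 (rounded; the exact value 7/3 is used below)
lambda = (2*10*(7/3) - 1)/3 = 15.2222
Step 3: Compute optimal value.
f(x*) = 10*(7/3)^2 - 1*(7/3) = 52.1111


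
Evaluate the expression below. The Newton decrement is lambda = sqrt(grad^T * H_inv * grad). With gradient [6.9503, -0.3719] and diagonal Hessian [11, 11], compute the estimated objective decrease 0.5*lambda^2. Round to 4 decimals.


Step 1: H is diagonal, so H^(-1) * g = [0.6318, -0.0338].
Step 2: g^T H^(-1) g = sum_i g_i^2 / H_ii
  = (6.9503)^2/11 + (-0.3719)^2/11
  = 4.3915 + 0.0126 = 4.4041
Step 3: Objective decrease = 0.5 * g^T H^(-1) g = 2.202


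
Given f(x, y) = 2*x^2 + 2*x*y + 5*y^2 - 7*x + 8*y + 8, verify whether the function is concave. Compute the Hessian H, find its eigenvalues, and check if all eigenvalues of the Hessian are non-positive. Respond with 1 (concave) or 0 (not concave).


The Hessian of f(x,y) = 2*x^2 + 2*x*y + 5*y^2 - 7*x + 8*y + 8 is:
H = [[4, 2], [2, 10]]
Trace = 4 + 10 = 14
Determinant = 4*10 - (2)^2 = 36
Discriminant = (14)^2 - 4*36 = 52.0
Eigenvalues: lambda_1 = 3.3944, lambda_2 = 10.6056
The function is not concave.

0


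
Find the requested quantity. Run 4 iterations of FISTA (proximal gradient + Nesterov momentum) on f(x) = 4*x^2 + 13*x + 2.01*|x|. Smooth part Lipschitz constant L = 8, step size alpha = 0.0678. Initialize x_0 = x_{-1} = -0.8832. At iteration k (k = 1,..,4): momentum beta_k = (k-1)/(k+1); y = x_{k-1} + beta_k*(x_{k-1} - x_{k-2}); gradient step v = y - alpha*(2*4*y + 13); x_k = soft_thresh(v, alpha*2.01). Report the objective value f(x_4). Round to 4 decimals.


FISTA on f(x) = 4*x^2 + 13*x + 2.01*|x|
L = 8, alpha = 0.0678
Iteration 1: beta = 0.0, y = -0.8832 + 0.0*(-0.8832 + 0.8832) = -0.8832
  grad(y) = 5.9344, v = y - alpha*grad = -1.2856
  prox(v) = soft_thresh(-1.2856, 0.1363) = -1.1493
Iteration 2: beta = 0.3333, y = -1.1493 + 0.3333*(-1.1493 + 0.8832) = -1.238
  grad(y) = 3.0963, v = y - alpha*grad = -1.4479
  prox(v) = soft_thresh(-1.4479, 0.1363) = -1.3116
Iteration 3: beta = 0.5, y = -1.3116 + 0.5*(-1.3116 + 1.1493) = -1.3928
  grad(y) = 1.8577, v = y - alpha*grad = -1.5187
  prox(v) = soft_thresh(-1.5187, 0.1363) = -1.3825
Iteration 4: beta = 0.6, y = -1.3825 + 0.6*(-1.3825 + 1.3116) = -1.425
  grad(y) = 1.6003, v = y - alpha*grad = -1.5335
  prox(v) = soft_thresh(-1.5335, 0.1363) = -1.3972
f(x_4) = 4*(-1.3972)^2 + 13*(-1.3972) + 2.01*|-1.3972| = -7.5466


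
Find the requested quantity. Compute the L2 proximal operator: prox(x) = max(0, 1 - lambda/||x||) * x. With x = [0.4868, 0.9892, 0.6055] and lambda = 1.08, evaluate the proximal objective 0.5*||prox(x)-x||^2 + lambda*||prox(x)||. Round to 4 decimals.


Step 1: Compute ||x||.
||x|| = 1.2578
Step 2: Compute scaling factor.
scale = max(0, 1 - 1.08/1.2578) = 0.1414
Step 3: prox(x) = [0.0688, 0.1398, 0.0856]
||prox(x)|| = 0.1778
Step 4: Proximal objective.
0.5*||prox-x||^2 = 0.5832
lambda*||prox|| = 0.192
Total = 0.7752


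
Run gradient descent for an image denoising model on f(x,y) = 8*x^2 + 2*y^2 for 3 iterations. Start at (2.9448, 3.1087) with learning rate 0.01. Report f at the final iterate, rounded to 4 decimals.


Gradient descent on f(x,y) = 8*x^2 + 2*y^2.
Starting point: (2.9448, 3.1087), alpha = 0.01
Step 1: grad_x = 2*8*2.9448 = 47.1168, grad_y = 2*2*3.1087 = 12.4348
  x_1 = 2.9448 - 0.01*47.1168 = 2.4736
  y_1 = 3.1087 - 0.01*12.4348 = 2.9844
Step 2: grad_x = 2*8*2.4736 = 39.5781, grad_y = 2*2*2.9844 = 11.9374
  x_2 = 2.4736 - 0.01*39.5781 = 2.0779
  y_2 = 2.9844 - 0.01*11.9374 = 2.865
Step 3: grad_x = 2*8*2.0779 = 33.2456, grad_y = 2*2*2.865 = 11.4599
  x_3 = 2.0779 - 0.01*33.2456 = 1.7454
  y_3 = 2.865 - 0.01*11.4599 = 2.7504
f(1.7454, 2.7504) = 8*1.7454^2 + 2*2.7504^2 = 39.5004


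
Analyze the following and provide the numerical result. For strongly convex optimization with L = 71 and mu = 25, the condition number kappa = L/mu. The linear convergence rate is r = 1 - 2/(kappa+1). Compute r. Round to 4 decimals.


Step 1: Compute the condition number.
kappa = L/mu = 71/25 = 2.84
Step 2: Compute the convergence rate.
r = 1 - 2/(kappa + 1) = 1 - 2*mu/(L + mu) = (L - mu)/(L + mu) = 46/96 = 0.4792


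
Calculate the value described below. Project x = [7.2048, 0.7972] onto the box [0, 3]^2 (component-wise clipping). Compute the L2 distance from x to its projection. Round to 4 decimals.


Project each component onto [0, 3].
clip(7.2048) = 3.0, clip(0.7972) = 0.7972
Projection = [3.0, 0.7972]
Squared diffs: [17.6803, 0.0]
Distance = sqrt(17.6803) = 4.2048


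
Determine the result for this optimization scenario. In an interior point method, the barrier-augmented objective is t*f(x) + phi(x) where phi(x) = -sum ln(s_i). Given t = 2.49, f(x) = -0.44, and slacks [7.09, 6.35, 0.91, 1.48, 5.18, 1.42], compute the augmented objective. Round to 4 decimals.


Step 1: Compute log-barrier.
ln values: [1.9587, 1.8485, -0.0943, 0.392, 1.6448, 0.3507]
phi = -(1.9587 + 1.8485 - 0.0943 + 0.392 + 1.6448 + 0.3507) = -6.1003
Step 2: Compute augmented objective.
t*f(x) = 2.49*-0.44 = -1.0956
Total = -1.0956 - 6.1003 = -7.1959


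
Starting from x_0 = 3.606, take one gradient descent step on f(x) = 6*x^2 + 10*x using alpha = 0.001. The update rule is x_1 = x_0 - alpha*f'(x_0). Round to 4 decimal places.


We compute the gradient at x_0 and apply the update.
f'(x) = 12*x + 10
f'(3.606) = 12*3.606 + 10 = 53.272
x_1 = 3.606 - 0.001*53.272 = 3.5527


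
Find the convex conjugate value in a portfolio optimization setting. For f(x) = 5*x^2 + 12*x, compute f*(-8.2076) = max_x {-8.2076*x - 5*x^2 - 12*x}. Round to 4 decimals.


f*(y) = sup_x {y*x - a*x^2 - b*x} = sup_x {(y-b)*x - a*x^2}
FOC: (y - b) - 2a*x = 0 => x* = (y - b)/(2a)
x* = (-8.2076 - 12)/(2*5) = -2.0208
f*(-8.2076) = (y-b)^2/(4a) = (-8.2076 - 12)^2/(4*5)
= 408.3471/20 = 20.4174


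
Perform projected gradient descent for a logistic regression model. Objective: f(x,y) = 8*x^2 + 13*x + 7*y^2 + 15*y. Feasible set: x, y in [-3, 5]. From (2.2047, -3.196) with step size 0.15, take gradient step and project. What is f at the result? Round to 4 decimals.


Step 1: Compute gradient at (2.2047, -3.196).
grad_x = 2*8*2.2047 + 13 = 48.2752
grad_y = 2*7*-3.196 + 15 = -29.744
Step 2: Gradient step.
x_raw = 2.2047 - 0.15*48.2752 = -5.0366
y_raw = -3.196 - 0.15*-29.744 = 1.2656
Step 3: Project onto [-3, 5].
x_proj = clip(-5.0366) = -3.0
y_proj = clip(1.2656) = 1.2656
Step 4: Evaluate f.
f(-3.0, 1.2656) = 63.1962


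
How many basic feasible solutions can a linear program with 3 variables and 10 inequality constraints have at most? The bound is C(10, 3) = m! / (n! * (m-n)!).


Each vertex corresponds to some choice of n active constraints out of m, so the number of vertices is at most C(m, n) = m! / (n!(m-n)!).
m = 10, n = 3
Numerator: 10 * 9 * 8
Denominator: 3! = 6
C(10, 3) = 120


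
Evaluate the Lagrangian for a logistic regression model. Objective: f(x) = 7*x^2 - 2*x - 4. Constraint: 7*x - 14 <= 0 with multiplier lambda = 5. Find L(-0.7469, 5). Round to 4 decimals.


Step 1: Evaluate f(x).
f(-0.7469) = 7*(-0.7469)^2 - 2*(-0.7469) - 4 = 1.3988
Step 2: Evaluate g(x).
g(-0.7469) = 7*-0.7469 - 14 = -19.2283
Step 3: Compute Lagrangian.
L = 1.3988 + 5*-19.2283 = -94.7427


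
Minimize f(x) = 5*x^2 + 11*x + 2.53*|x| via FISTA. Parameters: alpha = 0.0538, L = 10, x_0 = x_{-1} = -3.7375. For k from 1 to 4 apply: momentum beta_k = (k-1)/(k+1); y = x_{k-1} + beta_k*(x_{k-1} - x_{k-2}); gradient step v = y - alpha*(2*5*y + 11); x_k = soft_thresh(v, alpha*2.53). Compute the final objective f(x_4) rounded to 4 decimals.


FISTA on f(x) = 5*x^2 + 11*x + 2.53*|x|
L = 10, alpha = 0.0538
Iteration 1: beta = 0.0, y = -3.7375 + 0.0*(-3.7375 + 3.7375) = -3.7375
  grad(y) = -26.375, v = y - alpha*grad = -2.3185
  prox(v) = soft_thresh(-2.3185, 0.1361) = -2.1824
Iteration 2: beta = 0.3333, y = -2.1824 + 0.3333*(-2.1824 + 3.7375) = -1.664
  grad(y) = -5.6405, v = y - alpha*grad = -1.3606
  prox(v) = soft_thresh(-1.3606, 0.1361) = -1.2245
Iteration 3: beta = 0.5, y = -1.2245 + 0.5*(-1.2245 + 2.1824) = -0.7455
  grad(y) = 3.5449, v = y - alpha*grad = -0.9362
  prox(v) = soft_thresh(-0.9362, 0.1361) = -0.8001
Iteration 4: beta = 0.6, y = -0.8001 + 0.6*(-0.8001 + 1.2245) = -0.5455
  grad(y) = 5.5451, v = y - alpha*grad = -0.8438
  prox(v) = soft_thresh(-0.8438, 0.1361) = -0.7077
f(x_4) = 5*(-0.7077)^2 + 11*(-0.7077) + 2.53*|-0.7077| = -3.49


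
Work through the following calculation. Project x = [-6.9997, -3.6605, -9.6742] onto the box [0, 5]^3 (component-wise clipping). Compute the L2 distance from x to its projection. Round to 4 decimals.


Project each component onto [0, 5].
clip(-6.9997) = 0.0, clip(-3.6605) = 0.0, clip(-9.6742) = 0.0
Projection = [0.0, 0.0, 0.0]
Squared diffs: [48.9958, 13.3993, 93.5901]
Distance = sqrt(155.9852) = 12.4894


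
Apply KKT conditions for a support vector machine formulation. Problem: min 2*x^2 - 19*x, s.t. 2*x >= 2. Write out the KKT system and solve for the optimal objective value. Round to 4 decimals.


Step 1: Try lambda = 0 (constraint inactive).
Stationarity: 2*2*x - 19 = 0
x* = 19/(2*2) = 4.75
Check constraint: 2*4.75 = 9.5 >= 2 -- satisfied.
Step 2: Compute optimal value.
f(x*) = 2*4.75^2 - 19*4.75 = -45.125


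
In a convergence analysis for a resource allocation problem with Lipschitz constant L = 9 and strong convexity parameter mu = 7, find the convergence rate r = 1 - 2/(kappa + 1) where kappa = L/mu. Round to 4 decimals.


Step 1: Compute the condition number.
kappa = L/mu = 9/7 = 1.2857
Step 2: Compute the convergence rate.
r = 1 - 2/(kappa + 1) = 1 - 2*mu/(L + mu) = (L - mu)/(L + mu) = 2/16 = 0.125


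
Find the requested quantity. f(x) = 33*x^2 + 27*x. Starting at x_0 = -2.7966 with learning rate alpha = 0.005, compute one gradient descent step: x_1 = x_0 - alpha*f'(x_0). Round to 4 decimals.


We compute the gradient at x_0 and apply the update.
f'(x) = 66*x + 27
f'(-2.7966) = 66*-2.7966 + 27 = -157.5756
x_1 = -2.7966 - 0.005*-157.5756 = -2.0087


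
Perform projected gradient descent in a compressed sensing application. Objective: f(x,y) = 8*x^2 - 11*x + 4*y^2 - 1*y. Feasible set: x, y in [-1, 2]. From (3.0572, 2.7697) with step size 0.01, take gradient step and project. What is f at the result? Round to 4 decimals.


Step 1: Compute gradient at (3.0572, 2.7697).
grad_x = 2*8*3.0572 - 11 = 37.9152
grad_y = 2*4*2.7697 - 1 = 21.1576
Step 2: Gradient step.
x_raw = 3.0572 - 0.01*37.9152 = 2.678
y_raw = 2.7697 - 0.01*21.1576 = 2.5581
Step 3: Project onto [-1, 2].
x_proj = clip(2.678) = 2.0
y_proj = clip(2.5581) = 2.0
Step 4: Evaluate f.
f(2.0, 2.0) = 24.0


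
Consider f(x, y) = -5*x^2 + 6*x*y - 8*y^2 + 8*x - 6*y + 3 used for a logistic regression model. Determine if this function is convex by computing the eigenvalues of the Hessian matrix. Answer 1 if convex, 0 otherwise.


The Hessian of f(x,y) = -5*x^2 + 6*x*y - 8*y^2 + 8*x - 6*y + 3 is:
H = [[-10, 6], [6, -16]]
Trace = -10 - 16 = -26
Determinant = -10*-16 - (6)^2 = 124
Discriminant = (-26)^2 - 4*124 = 180.0
Eigenvalues: lambda_1 = -19.7082, lambda_2 = -6.2918
The function is not convex.

0


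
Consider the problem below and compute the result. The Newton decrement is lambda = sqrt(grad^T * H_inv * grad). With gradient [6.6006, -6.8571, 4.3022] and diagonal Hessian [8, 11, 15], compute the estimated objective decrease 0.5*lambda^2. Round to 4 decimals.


Step 1: H is diagonal, so H^(-1) * g = [0.8251, -0.6234, 0.2868].
Step 2: g^T H^(-1) g = sum_i g_i^2 / H_ii
  = (6.6006)^2/8 + (-6.8571)^2/11 + (4.3022)^2/15
  = 5.446 + 4.2745 + 1.2339 = 10.9544
Step 3: Objective decrease = 0.5 * g^T H^(-1) g = 5.4772


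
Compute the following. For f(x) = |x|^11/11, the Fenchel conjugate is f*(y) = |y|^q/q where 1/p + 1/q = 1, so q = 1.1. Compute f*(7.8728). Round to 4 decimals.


The conjugate exponent q satisfies 1/p + 1/q = 1.
p = 11, so q = 11/(11 - 1) = 1.1
|y|^q = 7.8728^1.1 = 9.677
f*(7.8728) = 9.677 / 1.1 = 8.7973


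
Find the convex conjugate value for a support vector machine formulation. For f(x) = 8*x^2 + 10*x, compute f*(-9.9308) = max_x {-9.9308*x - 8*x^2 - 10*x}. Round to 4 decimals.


f*(y) = sup_x {y*x - a*x^2 - b*x} = sup_x {(y-b)*x - a*x^2}
FOC: (y - b) - 2a*x = 0 => x* = (y - b)/(2a)
x* = (-9.9308 - 10)/(2*8) = -1.2457
f*(-9.9308) = (y-b)^2/(4a) = (-9.9308 - 10)^2/(4*8)
= 397.2368/32 = 12.4136


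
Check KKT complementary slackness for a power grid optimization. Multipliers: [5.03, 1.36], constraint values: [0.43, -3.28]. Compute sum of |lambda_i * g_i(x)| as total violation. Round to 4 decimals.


KKT complementary slackness check:
lambda_1 * g_1 = 5.03 * 0.43 = 2.1629
lambda_2 * g_2 = 1.36 * -3.28 = -4.4608
Total violation = 2.1629 + 4.4608 = 6.6237


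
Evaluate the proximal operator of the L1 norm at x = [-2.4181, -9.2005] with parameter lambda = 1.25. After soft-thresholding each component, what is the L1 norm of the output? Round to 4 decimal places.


Soft-thresholding with lambda = 1.25:
prox(-2.4181) = sign(-2.4181)*max(|-2.4181| - 1.25, 0) = -1.1681
prox(-9.2005) = sign(-9.2005)*max(|-9.2005| - 1.25, 0) = -7.9505
prox(x) = [-1.1681, -7.9505]
||prox(x)||_1 = 1.1681 + 7.9505 = 9.1186


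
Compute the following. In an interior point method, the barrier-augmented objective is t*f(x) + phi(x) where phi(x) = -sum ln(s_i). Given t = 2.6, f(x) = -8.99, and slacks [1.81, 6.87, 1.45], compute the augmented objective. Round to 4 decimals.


Step 1: Compute log-barrier.
ln values: [0.5933, 1.9272, 0.3716]
phi = -(0.5933 + 1.9272 + 0.3716) = -2.8921
Step 2: Compute augmented objective.
t*f(x) = 2.6*-8.99 = -23.374
Total = -23.374 - 2.8921 = -26.2661


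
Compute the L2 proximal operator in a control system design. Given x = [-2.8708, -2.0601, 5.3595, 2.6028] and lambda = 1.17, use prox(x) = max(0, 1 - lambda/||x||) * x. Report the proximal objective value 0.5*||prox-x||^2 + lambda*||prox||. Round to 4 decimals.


Step 1: Compute ||x||.
||x|| = 6.9271
Step 2: Compute scaling factor.
scale = max(0, 1 - 1.17/6.9271) = 0.8311
Step 3: prox(x) = [-2.3859, -1.7121, 4.4543, 2.1632]
||prox(x)|| = 5.7571
Step 4: Proximal objective.
0.5*||prox-x||^2 = 0.6845
lambda*||prox|| = 6.7358
Total = 7.4202


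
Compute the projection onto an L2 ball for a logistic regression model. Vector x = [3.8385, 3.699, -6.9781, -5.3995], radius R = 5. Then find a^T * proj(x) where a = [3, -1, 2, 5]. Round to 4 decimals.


Step 1: Compute ||x|| (intermediates to 6 decimals).
||x|| = sqrt(3.8385^2 + 3.699^2 + (-6.9781)^2 + (-5.3995)^2) = 10.3085
Step 2: Project.
Since ||x|| > R, scale = R/||x|| = 5/10.3085 = 0.485037, proj(x) = scale * x
proj(x) = [1.861815, 1.794152, -3.384637, -2.618957]
Step 3: Dot product.
a^T * proj(x) = 3*1.861815 - 1*1.794152 + 2*(-3.384637) + 5*(-2.618957) = -16.0728


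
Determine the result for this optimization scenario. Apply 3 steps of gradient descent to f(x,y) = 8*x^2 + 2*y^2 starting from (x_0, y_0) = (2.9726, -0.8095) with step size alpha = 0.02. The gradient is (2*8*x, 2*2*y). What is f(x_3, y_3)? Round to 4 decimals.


Gradient descent on f(x,y) = 8*x^2 + 2*y^2.
Starting point: (2.9726, -0.8095), alpha = 0.02
Step 1: grad_x = 2*8*2.9726 = 47.5616, grad_y = 2*2*-0.8095 = -3.238
  x_1 = 2.9726 - 0.02*47.5616 = 2.0214
  y_1 = -0.8095 - 0.02*-3.238 = -0.7447
Step 2: grad_x = 2*8*2.0214 = 32.3419, grad_y = 2*2*-0.7447 = -2.979
  x_2 = 2.0214 - 0.02*32.3419 = 1.3745
  y_2 = -0.7447 - 0.02*-2.979 = -0.6852
Step 3: grad_x = 2*8*1.3745 = 21.9925, grad_y = 2*2*-0.6852 = -2.7406
  x_3 = 1.3745 - 0.02*21.9925 = 0.9347
  y_3 = -0.6852 - 0.02*-2.7406 = -0.6303
f(0.9347, -0.6303) = 8*0.9347^2 + 2*(-0.6303)^2 = 7.7837


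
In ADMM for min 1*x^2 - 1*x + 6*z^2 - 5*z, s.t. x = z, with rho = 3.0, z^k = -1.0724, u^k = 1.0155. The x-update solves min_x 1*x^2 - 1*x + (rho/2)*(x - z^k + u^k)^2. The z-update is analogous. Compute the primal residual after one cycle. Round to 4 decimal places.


ADMM iteration with rho = 3.0, z^k = -1.0724, u^k = 1.0155
Step 1: x-update.
Minimize 1*x^2 - 1*x + (3.0/2)*(x + 1.0724 + 1.0155)^2
FOC: (2*1 + 3.0)*x = 1 + 3.0*(-1.0724 - 1.0155)
x^{k+1} = -1.0527
Step 2: z-update.
Minimize 6*z^2 - 5*z + (3.0/2)*(-1.0527 - z + 1.0155)^2
FOC: (2*6 + 3.0)*z = 5 + 3.0*(-1.0527 + 1.0155)
z^{k+1} = 0.3259
Step 3: u-update.
u^{k+1} = 1.0155 - 1.0527 - 0.3259 = -0.3631
Step 4: Primal residual = |-1.0527 - 0.3259| = 1.3786
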